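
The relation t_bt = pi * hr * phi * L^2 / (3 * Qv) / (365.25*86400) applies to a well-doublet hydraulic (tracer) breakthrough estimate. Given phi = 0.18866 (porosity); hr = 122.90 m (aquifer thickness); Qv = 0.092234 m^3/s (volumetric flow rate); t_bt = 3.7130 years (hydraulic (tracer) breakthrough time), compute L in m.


L = sqrt(t_bt*365.25*86400*3*Qv / (pi*hr*phi))
L = sqrt(3.7130*365.25*86400*3*0.092234 / (pi*122.90*0.18866))
L = 667.16 m


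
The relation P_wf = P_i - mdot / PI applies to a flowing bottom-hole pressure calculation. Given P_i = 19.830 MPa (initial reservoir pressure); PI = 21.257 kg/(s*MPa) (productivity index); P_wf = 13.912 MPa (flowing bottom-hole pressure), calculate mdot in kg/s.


mdot = (P_i - P_wf) * PI
mdot = (19.830 - 13.912) * 21.257
mdot = 125.80 kg/s


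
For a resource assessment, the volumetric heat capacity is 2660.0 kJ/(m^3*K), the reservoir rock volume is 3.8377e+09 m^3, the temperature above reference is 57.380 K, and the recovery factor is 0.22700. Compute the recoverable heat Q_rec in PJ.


Step 1: Q_s = Vr*rhoc*dT/1e12 = 3.8377e+09*2660.0*57.38/1e12 = 585.7512 PJ
Step 2: Q_rec = Q_s * RF = 585.7512 * 0.227 = 132.97 PJ
Q_rec = 132.97 PJ


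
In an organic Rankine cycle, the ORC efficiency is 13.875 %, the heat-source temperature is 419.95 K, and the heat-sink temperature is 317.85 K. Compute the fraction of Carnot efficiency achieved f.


f = (eta_orc/100) / (1 - Tc/Th)
f = (13.875/100) / (1 - 317.85/419.95)
f = 0.57070


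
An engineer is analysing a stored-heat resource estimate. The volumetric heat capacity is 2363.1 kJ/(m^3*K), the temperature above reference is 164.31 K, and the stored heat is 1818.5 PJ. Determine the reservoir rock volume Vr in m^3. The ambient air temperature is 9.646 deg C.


Vr = Q_s * 1e12 / (rhoc * dT)
Vr = 1818.5 * 1e12 / (2363.1 * 164.31)
Vr = 4.6835e+09 m^3


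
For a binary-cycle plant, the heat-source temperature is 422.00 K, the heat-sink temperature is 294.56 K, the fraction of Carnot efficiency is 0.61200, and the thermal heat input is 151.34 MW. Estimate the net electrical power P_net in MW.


Step 1: eta = (1 - Tc/Th)*f = (1 - 294.56/422.0)*0.612 = 0.1848182
Step 2: P_net = eta * Q_in = 0.1848182 * 151.34 = 27.970 MW
P_net = 27.970 MW


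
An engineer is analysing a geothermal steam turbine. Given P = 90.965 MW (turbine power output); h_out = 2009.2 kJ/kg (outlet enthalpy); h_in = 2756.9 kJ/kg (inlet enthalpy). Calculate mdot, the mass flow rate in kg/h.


mdot = P * 1000 / (h_in - h_out)
mdot = 90.965 * 1000 / (2756.9 - 2009.2)
mdot = 121.6598 kg/s
Convert: 121.6598 kg/s * 3600.0 = 4.3798e+05 kg/h
mdot = 4.3798e+05 kg/h


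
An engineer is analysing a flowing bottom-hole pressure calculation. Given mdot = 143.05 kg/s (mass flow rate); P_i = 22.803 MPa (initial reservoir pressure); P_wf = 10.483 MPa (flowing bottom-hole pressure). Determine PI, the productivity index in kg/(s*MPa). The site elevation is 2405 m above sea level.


PI = mdot / (P_i - P_wf)
PI = 143.05 / (22.803 - 10.483)
PI = 11.611 kg/(s*MPa)


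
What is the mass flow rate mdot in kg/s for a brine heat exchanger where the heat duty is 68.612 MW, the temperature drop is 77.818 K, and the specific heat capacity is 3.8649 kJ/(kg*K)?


mdot = Q * 1000 / (cp * dT)
mdot = 68.612 * 1000 / (3.8649 * 77.818)
mdot = 228.13 kg/s


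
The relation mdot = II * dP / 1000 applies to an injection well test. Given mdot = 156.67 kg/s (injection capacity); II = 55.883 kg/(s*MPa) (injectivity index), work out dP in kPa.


dP = mdot * 1000 / II
dP = 156.67 * 1000 / 55.883
dP = 2803.5 kPa


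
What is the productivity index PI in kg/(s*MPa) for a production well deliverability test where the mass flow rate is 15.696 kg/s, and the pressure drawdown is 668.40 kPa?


PI = mdot * 1000 / dP
PI = 15.696 * 1000 / 668.40
PI = 23.483 kg/(s*MPa)


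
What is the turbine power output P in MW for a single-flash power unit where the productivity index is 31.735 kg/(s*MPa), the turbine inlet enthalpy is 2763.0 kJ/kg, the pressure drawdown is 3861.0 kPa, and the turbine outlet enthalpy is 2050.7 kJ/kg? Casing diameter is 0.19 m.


Step 1: mdot = PI * dP / 1000 = 31.735 * 3861.0 / 1000 = 122.5288 kg/s
Step 2: P = mdot*(h_in - h_out)/1000 = 122.5288*(2763.0 - 2050.7)/1000 = 87.277 MW
P = 87.277 MW


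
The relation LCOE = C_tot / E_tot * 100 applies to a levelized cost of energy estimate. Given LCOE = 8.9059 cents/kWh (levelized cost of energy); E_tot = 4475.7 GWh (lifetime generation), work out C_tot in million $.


C_tot = LCOE / 100 * E_tot
C_tot = 8.9059 / 100 * 4475.7
C_tot = 398.60 million $


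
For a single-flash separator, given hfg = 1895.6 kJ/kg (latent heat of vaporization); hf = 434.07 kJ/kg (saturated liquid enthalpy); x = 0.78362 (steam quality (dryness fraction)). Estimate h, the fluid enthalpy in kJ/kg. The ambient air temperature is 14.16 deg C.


h = hf + x * hfg
h = 434.07 + 0.78362 * 1895.6
h = 1919.5 kJ/kg


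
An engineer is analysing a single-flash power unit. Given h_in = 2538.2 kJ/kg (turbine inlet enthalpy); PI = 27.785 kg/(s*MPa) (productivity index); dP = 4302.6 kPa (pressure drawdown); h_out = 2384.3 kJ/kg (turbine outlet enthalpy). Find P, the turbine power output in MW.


Step 1: mdot = PI * dP / 1000 = 27.785 * 4302.6 / 1000 = 119.5477 kg/s
Step 2: P = mdot*(h_in - h_out)/1000 = 119.5477*(2538.2 - 2384.3)/1000 = 18.398 MW
P = 18.398 MW


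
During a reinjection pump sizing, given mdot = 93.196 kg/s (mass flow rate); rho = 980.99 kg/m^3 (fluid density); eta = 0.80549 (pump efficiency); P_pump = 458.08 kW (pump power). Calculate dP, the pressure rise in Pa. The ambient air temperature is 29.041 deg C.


dP = P_pump * rho * eta / mdot
dP = 458.08 * 980.99 * 0.80549 / 93.196
dP = 3883.907 kPa
Convert: 3883.907 kPa * 1000.0 = 3.8839e+06 Pa
dP = 3.8839e+06 Pa


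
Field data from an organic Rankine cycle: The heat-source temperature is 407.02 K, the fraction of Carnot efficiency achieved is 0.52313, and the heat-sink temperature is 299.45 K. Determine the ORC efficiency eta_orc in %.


eta_orc = (1 - Tc/Th) * f * 100
eta_orc = (1 - 299.45/407.02) * 0.52313 * 100
eta_orc = 13.826 %


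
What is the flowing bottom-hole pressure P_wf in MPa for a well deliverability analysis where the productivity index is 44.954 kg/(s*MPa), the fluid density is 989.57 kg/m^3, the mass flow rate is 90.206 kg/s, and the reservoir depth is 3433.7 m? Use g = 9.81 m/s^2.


Step 1: P_i = rho*g*h/1e6 = 989.57*9.81*3433.7/1e6 = 33.33327 MPa
Step 2: P_wf = P_i - mdot/PI = 33.33327 - 90.206/44.954 = 31.327 MPa
P_wf = 31.327 MPa


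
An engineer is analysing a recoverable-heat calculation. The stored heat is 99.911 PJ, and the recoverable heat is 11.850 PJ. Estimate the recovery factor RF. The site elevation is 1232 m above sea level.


RF = Q_rec / Q_s
RF = 11.850 / 99.911
RF = 0.11861


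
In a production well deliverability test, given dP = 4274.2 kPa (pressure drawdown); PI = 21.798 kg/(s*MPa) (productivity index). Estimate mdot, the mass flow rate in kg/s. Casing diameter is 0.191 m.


mdot = PI * dP / 1000
mdot = 21.798 * 4274.2 / 1000
mdot = 93.169 kg/s


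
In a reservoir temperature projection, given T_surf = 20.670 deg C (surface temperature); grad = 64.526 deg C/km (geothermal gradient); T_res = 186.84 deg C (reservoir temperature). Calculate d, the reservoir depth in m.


d = (T_res - T_surf) / grad * 1000
d = (186.84 - 20.670) / 64.526 * 1000
d = 2575.2 m


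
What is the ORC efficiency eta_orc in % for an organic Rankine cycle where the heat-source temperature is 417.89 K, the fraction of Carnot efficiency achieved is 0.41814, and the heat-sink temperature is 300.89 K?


eta_orc = (1 - Tc/Th) * f * 100
eta_orc = (1 - 300.89/417.89) * 0.41814 * 100
eta_orc = 11.707 %


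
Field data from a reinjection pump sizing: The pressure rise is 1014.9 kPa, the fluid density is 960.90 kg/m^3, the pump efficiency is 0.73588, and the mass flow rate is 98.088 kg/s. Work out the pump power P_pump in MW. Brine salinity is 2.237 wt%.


P_pump = mdot * dP / (rho * eta)
P_pump = 98.088 * 1014.9 / (960.90 * 0.73588)
P_pump = 140.7842 kW
Convert: 140.7842 kW * 0.001 = 0.14078 MW
P_pump = 0.14078 MW


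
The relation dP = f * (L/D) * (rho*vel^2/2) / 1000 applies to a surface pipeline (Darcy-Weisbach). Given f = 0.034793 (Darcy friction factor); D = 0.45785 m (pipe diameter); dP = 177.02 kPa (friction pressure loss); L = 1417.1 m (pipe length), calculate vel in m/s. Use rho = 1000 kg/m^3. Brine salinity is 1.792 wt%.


vel = sqrt(dP*1000*2*D / (f*L*rho))
vel = sqrt(177.02*1000*2*0.45785 / (0.034793*1417.1*1000))
vel = 1.8132 m/s


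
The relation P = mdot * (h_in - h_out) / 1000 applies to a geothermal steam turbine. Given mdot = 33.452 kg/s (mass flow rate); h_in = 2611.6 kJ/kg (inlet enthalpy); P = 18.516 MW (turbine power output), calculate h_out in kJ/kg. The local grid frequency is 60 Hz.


h_out = h_in - P * 1000 / mdot
h_out = 2611.6 - 18.516 * 1000 / 33.452
h_out = 2058.1 kJ/kg


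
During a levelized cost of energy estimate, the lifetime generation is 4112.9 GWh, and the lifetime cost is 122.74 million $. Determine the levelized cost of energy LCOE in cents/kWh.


LCOE = C_tot / E_tot * 100
LCOE = 122.74 / 4112.9 * 100
LCOE = 2.9843 cents/kWh


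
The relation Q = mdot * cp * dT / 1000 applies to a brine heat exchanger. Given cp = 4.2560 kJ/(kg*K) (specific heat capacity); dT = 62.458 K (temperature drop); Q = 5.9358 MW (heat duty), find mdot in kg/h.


mdot = Q * 1000 / (cp * dT)
mdot = 5.9358 * 1000 / (4.2560 * 62.458)
mdot = 22.33004 kg/s
Convert: 22.33004 kg/s * 3600.0 = 80388 kg/h
mdot = 80388 kg/h


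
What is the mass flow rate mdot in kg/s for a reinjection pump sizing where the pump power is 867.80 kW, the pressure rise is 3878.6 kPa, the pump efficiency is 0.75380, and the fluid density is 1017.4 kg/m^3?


mdot = P_pump * rho * eta / dP
mdot = 867.80 * 1017.4 * 0.75380 / 3878.6
mdot = 171.59 kg/s


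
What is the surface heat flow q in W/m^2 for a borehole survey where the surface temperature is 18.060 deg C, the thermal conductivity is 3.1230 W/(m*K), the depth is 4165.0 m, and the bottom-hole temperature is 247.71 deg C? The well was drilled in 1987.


Step 1: grad = (T_d - T_surf)/d * 1000 = (247.71 - 18.06)/4165.0 * 1000 = 55.13806 deg C/km
Step 2: q = k * grad / 1000 = 3.123 * 55.13806 / 1000 = 0.17220 W/m^2
q = 0.17220 W/m^2


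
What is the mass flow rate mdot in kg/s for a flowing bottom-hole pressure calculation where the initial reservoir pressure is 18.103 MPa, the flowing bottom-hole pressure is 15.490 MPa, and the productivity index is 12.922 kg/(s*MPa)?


mdot = (P_i - P_wf) * PI
mdot = (18.103 - 15.490) * 12.922
mdot = 33.765 kg/s


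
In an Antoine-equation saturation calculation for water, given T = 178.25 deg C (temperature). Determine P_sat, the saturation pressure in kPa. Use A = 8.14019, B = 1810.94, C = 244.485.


P_sat = 10^(A - B/(C + T)) / 760 * 0.101325
P_sat = 10^(8.14019 - 1810.94/(244.485 + 178.25)) / 760 * 0.101325
P_sat = 0.9576950 MPa
Convert: 0.9576950 MPa * 1000.0 = 957.69 kPa
P_sat = 957.69 kPa


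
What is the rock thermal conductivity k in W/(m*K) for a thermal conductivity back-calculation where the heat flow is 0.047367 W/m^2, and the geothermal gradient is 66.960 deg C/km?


k = q / (grad / 1000)
k = 0.047367 / (66.960 / 1000)
k = 0.70739 W/(m*K)


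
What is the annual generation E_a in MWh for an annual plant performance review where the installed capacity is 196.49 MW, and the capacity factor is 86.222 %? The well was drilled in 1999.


E_a = CF / 100 * cap * 8760
E_a = 86.222 / 100 * 196.49 * 8760
E_a = 1.4841e+06 MWh


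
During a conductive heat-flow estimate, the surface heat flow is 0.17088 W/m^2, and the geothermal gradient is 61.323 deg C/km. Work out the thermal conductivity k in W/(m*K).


k = q * 1000 / grad
k = 0.17088 * 1000 / 61.323
k = 2.7866 W/(m*K)


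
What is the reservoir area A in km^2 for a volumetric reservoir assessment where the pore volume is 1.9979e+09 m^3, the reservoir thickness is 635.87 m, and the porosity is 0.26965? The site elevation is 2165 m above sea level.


A = Vp / (1e6 * hr * phi)
A = 1.9979e+09 / (1e6 * 635.87 * 0.26965)
A = 11.652 km^2


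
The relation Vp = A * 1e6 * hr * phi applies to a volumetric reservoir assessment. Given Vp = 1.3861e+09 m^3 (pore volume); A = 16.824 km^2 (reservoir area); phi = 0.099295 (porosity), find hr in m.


hr = Vp / (A * 1e6 * phi)
hr = 1.3861e+09 / (16.824 * 1e6 * 0.099295)
hr = 829.73 m


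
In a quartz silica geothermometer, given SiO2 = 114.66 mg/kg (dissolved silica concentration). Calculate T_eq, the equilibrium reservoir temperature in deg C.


T_eq = 1309 / (5.19 - log10(SiO2)) - 273.15
T_eq = 1309 / (5.19 - log10(114.66)) - 273.15
T_eq = 144.98 deg C


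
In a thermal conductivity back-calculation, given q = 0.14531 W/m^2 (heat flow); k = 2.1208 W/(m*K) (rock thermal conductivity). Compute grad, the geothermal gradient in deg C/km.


grad = q / k * 1000
grad = 0.14531 / 2.1208 * 1000
grad = 68.517 deg C/km


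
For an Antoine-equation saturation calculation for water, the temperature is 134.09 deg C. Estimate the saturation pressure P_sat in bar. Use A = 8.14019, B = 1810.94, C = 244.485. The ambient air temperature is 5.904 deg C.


P_sat = 10^(A - B/(C + T)) / 760 * 0.101325
P_sat = 10^(8.14019 - 1810.94/(244.485 + 134.09)) / 760 * 0.101325
P_sat = 0.3030561 MPa
Convert: 0.3030561 MPa * 10.0 = 3.0306 bar
P_sat = 3.0306 bar


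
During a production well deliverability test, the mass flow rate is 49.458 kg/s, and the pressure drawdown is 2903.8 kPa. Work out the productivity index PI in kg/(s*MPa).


PI = mdot * 1000 / dP
PI = 49.458 * 1000 / 2903.8
PI = 17.032 kg/(s*MPa)


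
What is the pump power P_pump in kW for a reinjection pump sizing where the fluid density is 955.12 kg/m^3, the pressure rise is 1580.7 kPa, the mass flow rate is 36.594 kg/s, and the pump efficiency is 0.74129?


P_pump = mdot * dP / (rho * eta)
P_pump = 36.594 * 1580.7 / (955.12 * 0.74129)
P_pump = 81.698 kW


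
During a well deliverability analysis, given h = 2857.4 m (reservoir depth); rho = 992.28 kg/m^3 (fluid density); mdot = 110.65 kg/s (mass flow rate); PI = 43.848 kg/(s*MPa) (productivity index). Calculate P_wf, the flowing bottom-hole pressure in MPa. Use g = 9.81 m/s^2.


Step 1: P_i = rho*g*h/1e6 = 992.28*9.81*2857.4/1e6 = 27.81469 MPa
Step 2: P_wf = P_i - mdot/PI = 27.81469 - 110.65/43.848 = 25.291 MPa
P_wf = 25.291 MPa


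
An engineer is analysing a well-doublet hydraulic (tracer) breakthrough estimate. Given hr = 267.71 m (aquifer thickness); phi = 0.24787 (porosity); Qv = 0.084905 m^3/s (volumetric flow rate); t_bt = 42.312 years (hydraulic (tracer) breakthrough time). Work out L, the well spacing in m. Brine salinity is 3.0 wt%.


L = sqrt(t_bt*365.25*86400*3*Qv / (pi*hr*phi))
L = sqrt(42.312*365.25*86400*3*0.084905 / (pi*267.71*0.24787))
L = 1277.3 m


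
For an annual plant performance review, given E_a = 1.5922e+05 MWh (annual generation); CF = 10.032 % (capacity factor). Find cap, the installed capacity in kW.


cap = E_a / (CF/100 * 8760)
cap = 1.5922e+05 / (10.032/100 * 8760)
cap = 181.1782 MW
Convert: 181.1782 MW * 1000.0 = 1.8118e+05 kW
cap = 1.8118e+05 kW


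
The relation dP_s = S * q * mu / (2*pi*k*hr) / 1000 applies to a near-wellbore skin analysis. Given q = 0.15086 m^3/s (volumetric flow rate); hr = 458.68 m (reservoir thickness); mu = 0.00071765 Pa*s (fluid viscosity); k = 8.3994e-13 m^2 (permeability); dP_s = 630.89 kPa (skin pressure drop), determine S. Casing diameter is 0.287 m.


S = dP_s * 1000 * 2*pi*k*hr / (q*mu)
S = 630.89 * 1000 * 2*pi*8.3994e-13*458.68 / (0.15086*0.00071765)
S = 14.106


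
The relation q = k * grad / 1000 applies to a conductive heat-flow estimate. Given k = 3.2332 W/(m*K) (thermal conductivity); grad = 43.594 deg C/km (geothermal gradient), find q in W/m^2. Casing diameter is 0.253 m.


q = k * grad / 1000
q = 3.2332 * 43.594 / 1000
q = 0.14095 W/m^2


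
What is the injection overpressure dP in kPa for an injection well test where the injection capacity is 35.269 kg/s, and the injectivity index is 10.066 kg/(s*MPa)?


dP = mdot * 1000 / II
dP = 35.269 * 1000 / 10.066
dP = 3503.8 kPa


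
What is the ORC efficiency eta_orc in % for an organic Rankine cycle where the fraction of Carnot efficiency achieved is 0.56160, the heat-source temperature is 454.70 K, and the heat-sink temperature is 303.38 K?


eta_orc = (1 - Tc/Th) * f * 100
eta_orc = (1 - 303.38/454.70) * 0.56160 * 100
eta_orc = 18.690 %


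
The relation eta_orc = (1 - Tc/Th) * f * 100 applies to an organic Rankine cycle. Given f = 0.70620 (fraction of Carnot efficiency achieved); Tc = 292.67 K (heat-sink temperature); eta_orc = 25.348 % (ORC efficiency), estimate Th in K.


Th = Tc / (1 - (eta_orc/100)/f)
Th = 292.67 / (1 - (25.348/100)/0.70620)
Th = 456.54 K


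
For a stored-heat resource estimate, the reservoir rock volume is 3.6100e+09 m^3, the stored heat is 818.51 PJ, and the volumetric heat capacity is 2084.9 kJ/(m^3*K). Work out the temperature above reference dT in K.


dT = Q_s * 1e12 / (Vr * rhoc)
dT = 818.51 * 1e12 / (3.6100e+09 * 2084.9)
dT = 108.75 K


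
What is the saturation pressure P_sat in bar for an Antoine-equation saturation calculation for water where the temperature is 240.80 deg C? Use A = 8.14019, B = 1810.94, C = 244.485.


P_sat = 10^(A - B/(C + T)) / 760 * 0.101325
P_sat = 10^(8.14019 - 1810.94/(244.485 + 240.80)) / 760 * 0.101325
P_sat = 3.414986 MPa
Convert: 3.414986 MPa * 10.0 = 34.150 bar
P_sat = 34.150 bar


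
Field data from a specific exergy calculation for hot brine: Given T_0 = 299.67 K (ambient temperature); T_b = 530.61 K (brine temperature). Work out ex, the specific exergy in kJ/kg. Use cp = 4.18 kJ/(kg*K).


ex = cp * ((T_b - T_0) - T_0 * ln(T_b/T_0))
ex = 4.18 * ((530.61 - 299.67) - 299.67 * ln(530.61/299.67))
ex = 249.65 kJ/kg


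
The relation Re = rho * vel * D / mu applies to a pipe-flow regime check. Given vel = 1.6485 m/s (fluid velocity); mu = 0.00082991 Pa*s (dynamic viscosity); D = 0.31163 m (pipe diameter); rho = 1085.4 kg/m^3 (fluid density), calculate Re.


Re = rho * vel * D / mu
Re = 1085.4 * 1.6485 * 0.31163 / 0.00082991
Re = 6.7187e+05


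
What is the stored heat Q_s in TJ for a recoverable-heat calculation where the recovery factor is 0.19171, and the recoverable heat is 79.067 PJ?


Q_s = Q_rec / RF
Q_s = 79.067 / 0.19171
Q_s = 412.4302 PJ
Convert: 412.4302 PJ * 1000.0 = 4.1243e+05 TJ
Q_s = 4.1243e+05 TJ


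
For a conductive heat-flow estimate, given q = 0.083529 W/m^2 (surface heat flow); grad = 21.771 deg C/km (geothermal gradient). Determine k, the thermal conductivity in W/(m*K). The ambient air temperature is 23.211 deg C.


k = q * 1000 / grad
k = 0.083529 * 1000 / 21.771
k = 3.8367 W/(m*K)


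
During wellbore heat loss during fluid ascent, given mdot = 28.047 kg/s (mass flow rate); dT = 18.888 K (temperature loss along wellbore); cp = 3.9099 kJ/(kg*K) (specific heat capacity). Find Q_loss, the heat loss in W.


Q_loss = mdot * cp * dT
Q_loss = 28.047 * 3.9099 * 18.888
Q_loss = 2071.276 kW
Convert: 2071.276 kW * 1000.0 = 2.0713e+06 W
Q_loss = 2.0713e+06 W


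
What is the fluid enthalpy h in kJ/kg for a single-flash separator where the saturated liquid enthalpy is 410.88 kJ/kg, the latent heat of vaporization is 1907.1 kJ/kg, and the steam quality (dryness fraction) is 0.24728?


h = hf + x * hfg
h = 410.88 + 0.24728 * 1907.1
h = 882.47 kJ/kg


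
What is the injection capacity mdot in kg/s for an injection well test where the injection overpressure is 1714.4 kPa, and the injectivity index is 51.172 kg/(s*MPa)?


mdot = II * dP / 1000
mdot = 51.172 * 1714.4 / 1000
mdot = 87.729 kg/s


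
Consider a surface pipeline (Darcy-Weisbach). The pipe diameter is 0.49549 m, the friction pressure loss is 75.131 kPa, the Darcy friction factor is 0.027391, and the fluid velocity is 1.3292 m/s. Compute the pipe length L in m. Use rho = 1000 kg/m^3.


L = dP*1000*D / (f*rho*vel^2/2)
L = 75.131*1000*0.49549 / (0.027391*1000*1.3292^2/2)
L = 1538.5 m


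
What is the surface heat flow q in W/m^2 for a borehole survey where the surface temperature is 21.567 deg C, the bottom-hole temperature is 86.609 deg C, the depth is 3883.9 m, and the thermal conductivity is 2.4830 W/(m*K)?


Step 1: grad = (T_d - T_surf)/d * 1000 = (86.609 - 21.567)/3883.9 * 1000 = 16.74657 deg C/km
Step 2: q = k * grad / 1000 = 2.483 * 16.74657 / 1000 = 0.041582 W/m^2
q = 0.041582 W/m^2


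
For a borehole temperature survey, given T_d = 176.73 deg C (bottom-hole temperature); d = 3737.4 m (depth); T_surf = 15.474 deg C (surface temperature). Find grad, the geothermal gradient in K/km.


grad = (T_d - T_surf) / d * 1000
grad = (176.73 - 15.474) / 3737.4 * 1000
grad = 43.14657 deg C/km
Convert: 43.14657 deg C/km * 1.0 = 43.147 K/km
grad = 43.147 K/km


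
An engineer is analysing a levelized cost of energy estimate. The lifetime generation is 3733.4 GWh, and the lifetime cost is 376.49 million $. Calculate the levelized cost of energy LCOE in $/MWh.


LCOE = C_tot / E_tot * 100
LCOE = 376.49 / 3733.4 * 100
LCOE = 10.08437 cents/kWh
Convert: 10.08437 cents/kWh * 10.0 = 100.84 $/MWh
LCOE = 100.84 $/MWh


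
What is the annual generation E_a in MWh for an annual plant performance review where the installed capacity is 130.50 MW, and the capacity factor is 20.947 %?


E_a = CF / 100 * cap * 8760
E_a = 20.947 / 100 * 130.50 * 8760
E_a = 2.3946e+05 MWh


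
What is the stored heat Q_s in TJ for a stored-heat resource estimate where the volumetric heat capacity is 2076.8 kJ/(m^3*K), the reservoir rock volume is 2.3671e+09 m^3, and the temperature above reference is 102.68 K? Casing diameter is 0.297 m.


Q_s = Vr * rhoc * dT / 1e12
Q_s = 2.3671e+09 * 2076.8 * 102.68 / 1e12
Q_s = 504.7742 PJ
Convert: 504.7742 PJ * 1000.0 = 5.0477e+05 TJ
Q_s = 5.0477e+05 TJ


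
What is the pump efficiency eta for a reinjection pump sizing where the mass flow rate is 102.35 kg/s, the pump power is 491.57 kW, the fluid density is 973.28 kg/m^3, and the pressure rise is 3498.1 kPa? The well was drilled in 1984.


eta = mdot * dP / (rho * P_pump)
eta = 102.35 * 3498.1 / (973.28 * 491.57)
eta = 0.74834


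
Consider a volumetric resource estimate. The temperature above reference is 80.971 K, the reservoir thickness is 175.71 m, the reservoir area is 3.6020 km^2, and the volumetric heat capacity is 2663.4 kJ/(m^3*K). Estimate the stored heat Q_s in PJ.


Step 1: Vr = A*1e6*hr = 3.602*1e6*175.71 = 6.329074e+08 m^3
Step 2: Q_s = Vr*rhoc*dT/1e12 = 6.329074e+08*2663.4*80.971/1e12 = 136.49 PJ
Q_s = 136.49 PJ


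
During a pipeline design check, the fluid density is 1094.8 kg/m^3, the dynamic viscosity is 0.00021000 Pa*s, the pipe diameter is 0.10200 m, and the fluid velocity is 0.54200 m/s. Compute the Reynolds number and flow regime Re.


Step 1: Re = rho*vel*D/mu = 1094.8*0.542*0.102/0.00021 = 2.8821e+05
Step 2: Re = 2.8821e+05 > 4000, so flow is turbulent.
Re = 2.8821e+05 (turbulent)


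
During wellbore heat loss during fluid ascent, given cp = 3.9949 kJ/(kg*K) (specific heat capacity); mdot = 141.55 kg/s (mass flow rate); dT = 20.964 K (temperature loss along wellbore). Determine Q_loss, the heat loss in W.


Q_loss = mdot * cp * dT
Q_loss = 141.55 * 3.9949 * 20.964
Q_loss = 11854.68 kW
Convert: 11854.68 kW * 1000.0 = 1.1855e+07 W
Q_loss = 1.1855e+07 W


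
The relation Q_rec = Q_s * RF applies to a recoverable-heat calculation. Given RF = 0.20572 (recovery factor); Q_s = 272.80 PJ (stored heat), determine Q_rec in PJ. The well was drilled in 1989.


Q_rec = Q_s * RF
Q_rec = 272.80 * 0.20572
Q_rec = 56.120 PJ


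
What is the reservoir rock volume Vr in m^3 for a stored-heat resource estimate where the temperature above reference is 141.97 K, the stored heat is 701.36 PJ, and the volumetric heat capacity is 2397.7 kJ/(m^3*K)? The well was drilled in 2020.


Vr = Q_s * 1e12 / (rhoc * dT)
Vr = 701.36 * 1e12 / (2397.7 * 141.97)
Vr = 2.0604e+09 m^3


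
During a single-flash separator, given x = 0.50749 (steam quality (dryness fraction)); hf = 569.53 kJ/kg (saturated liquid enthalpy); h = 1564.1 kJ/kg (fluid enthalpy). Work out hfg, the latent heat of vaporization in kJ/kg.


hfg = (h - hf) / x
hfg = (1564.1 - 569.53) / 0.50749
hfg = 1959.8 kJ/kg


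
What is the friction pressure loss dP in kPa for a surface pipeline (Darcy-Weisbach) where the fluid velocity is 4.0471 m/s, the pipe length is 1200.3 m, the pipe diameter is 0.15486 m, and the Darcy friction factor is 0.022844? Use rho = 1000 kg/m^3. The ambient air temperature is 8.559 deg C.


dP = f * (L/D) * (rho*vel^2/2) / 1000
dP = 0.022844 * (1200.3/0.15486) * (1000*4.0471^2/2) / 1000
dP = 1450.0 kPa


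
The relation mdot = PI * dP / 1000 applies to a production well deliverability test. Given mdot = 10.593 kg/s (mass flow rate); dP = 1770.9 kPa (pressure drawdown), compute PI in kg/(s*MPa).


PI = mdot * 1000 / dP
PI = 10.593 * 1000 / 1770.9
PI = 5.9817 kg/(s*MPa)


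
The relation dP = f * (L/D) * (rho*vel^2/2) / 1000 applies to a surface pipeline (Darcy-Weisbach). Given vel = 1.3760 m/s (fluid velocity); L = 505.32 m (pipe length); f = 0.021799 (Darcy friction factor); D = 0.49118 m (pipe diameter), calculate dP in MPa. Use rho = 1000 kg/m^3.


dP = f * (L/D) * (rho*vel^2/2) / 1000
dP = 0.021799 * (505.32/0.49118) * (1000*1.3760^2/2) / 1000
dP = 21.23094 kPa
Convert: 21.23094 kPa * 0.001 = 0.021231 MPa
dP = 0.021231 MPa


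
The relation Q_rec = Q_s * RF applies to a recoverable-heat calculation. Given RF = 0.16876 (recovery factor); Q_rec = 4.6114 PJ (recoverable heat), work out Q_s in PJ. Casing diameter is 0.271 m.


Q_s = Q_rec / RF
Q_s = 4.6114 / 0.16876
Q_s = 27.325 PJ


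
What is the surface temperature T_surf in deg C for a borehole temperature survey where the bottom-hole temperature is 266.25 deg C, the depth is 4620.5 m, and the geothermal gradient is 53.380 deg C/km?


T_surf = T_d - grad * d / 1000
T_surf = 266.25 - 53.380 * 4620.5 / 1000
T_surf = 19.608 deg C


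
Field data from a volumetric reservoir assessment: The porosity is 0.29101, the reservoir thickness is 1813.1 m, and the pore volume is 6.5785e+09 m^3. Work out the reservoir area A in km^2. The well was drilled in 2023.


A = Vp / (1e6 * hr * phi)
A = 6.5785e+09 / (1e6 * 1813.1 * 0.29101)
A = 12.468 km^2


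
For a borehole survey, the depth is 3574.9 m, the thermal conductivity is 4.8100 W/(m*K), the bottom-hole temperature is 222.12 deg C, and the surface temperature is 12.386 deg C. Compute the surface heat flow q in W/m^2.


Step 1: grad = (T_d - T_surf)/d * 1000 = (222.12 - 12.386)/3574.9 * 1000 = 58.66849 deg C/km
Step 2: q = k * grad / 1000 = 4.81 * 58.66849 / 1000 = 0.28220 W/m^2
q = 0.28220 W/m^2


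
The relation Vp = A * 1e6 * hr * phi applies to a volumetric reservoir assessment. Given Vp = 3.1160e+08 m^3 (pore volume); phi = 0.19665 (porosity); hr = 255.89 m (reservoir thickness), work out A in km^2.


A = Vp / (1e6 * hr * phi)
A = 3.1160e+08 / (1e6 * 255.89 * 0.19665)
A = 6.1923 km^2


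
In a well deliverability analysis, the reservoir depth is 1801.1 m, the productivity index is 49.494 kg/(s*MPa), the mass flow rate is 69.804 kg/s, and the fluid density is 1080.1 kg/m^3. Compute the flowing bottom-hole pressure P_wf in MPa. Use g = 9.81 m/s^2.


Step 1: P_i = rho*g*h/1e6 = 1080.1*9.81*1801.1/1e6 = 19.08406 MPa
Step 2: P_wf = P_i - mdot/PI = 19.08406 - 69.804/49.494 = 17.674 MPa
P_wf = 17.674 MPa


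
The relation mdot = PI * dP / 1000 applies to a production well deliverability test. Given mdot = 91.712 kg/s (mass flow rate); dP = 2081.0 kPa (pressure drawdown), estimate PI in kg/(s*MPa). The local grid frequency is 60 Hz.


PI = mdot * 1000 / dP
PI = 91.712 * 1000 / 2081.0
PI = 44.071 kg/(s*MPa)


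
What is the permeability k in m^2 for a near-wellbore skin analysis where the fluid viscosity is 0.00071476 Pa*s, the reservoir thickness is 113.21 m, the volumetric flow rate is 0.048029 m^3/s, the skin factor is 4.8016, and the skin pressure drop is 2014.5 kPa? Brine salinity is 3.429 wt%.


k = S*q*mu / (2*pi*dP_s*1000*hr)
k = 4.8016*0.048029*0.00071476 / (2*pi*2014.5*1000*113.21)
k = 1.1503e-13 m^2


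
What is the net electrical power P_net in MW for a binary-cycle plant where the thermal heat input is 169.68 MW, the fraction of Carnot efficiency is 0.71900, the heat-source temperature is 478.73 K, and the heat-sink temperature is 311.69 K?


Step 1: eta = (1 - Tc/Th)*f = (1 - 311.69/478.73)*0.719 = 0.2508758
Step 2: P_net = eta * Q_in = 0.2508758 * 169.68 = 42.569 MW
P_net = 42.569 MW


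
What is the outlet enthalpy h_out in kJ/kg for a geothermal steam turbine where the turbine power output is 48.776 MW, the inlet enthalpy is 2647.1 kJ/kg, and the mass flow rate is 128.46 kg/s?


h_out = h_in - P * 1000 / mdot
h_out = 2647.1 - 48.776 * 1000 / 128.46
h_out = 2267.4 kJ/kg


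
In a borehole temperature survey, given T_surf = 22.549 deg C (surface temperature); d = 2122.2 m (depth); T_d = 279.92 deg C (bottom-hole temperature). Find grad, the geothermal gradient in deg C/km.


grad = (T_d - T_surf) / d * 1000
grad = (279.92 - 22.549) / 2122.2 * 1000
grad = 121.28 deg C/km


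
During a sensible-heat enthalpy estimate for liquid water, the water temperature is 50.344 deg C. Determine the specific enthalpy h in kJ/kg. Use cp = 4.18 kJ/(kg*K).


h = cp * T
h = 4.18 * 50.344
h = 210.44 kJ/kg


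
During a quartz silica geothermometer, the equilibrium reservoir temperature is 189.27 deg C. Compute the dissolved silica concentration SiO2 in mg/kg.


SiO2 = 10^(5.19 - 1309/(T_eq + 273.15))
SiO2 = 10^(5.19 - 1309/(189.27 + 273.15))
SiO2 = 228.69 mg/kg


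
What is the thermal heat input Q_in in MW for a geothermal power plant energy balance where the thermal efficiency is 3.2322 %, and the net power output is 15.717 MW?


Q_in = W_net / (eta / 100)
Q_in = 15.717 / (3.2322 / 100)
Q_in = 486.26 MW


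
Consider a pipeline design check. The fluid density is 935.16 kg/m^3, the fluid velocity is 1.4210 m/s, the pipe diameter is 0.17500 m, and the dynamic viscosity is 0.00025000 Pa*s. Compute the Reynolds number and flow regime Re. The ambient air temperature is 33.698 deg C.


Step 1: Re = rho*vel*D/mu = 935.16*1.421*0.175/0.00025 = 9.3020e+05
Step 2: Re = 9.3020e+05 > 4000, so flow is turbulent.
Re = 9.3020e+05 (turbulent)


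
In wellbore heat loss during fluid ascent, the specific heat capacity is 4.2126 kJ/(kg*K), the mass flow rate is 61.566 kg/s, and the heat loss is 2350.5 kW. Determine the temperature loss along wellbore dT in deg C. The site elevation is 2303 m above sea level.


dT = Q_loss / (mdot * cp)
dT = 2350.5 / (61.566 * 4.2126)
dT = 9.062940 K
Convert (temperature difference, 1 K = 1 deg C): 9.062940 K = 9.062940 deg C
dT = 9.0629 deg C


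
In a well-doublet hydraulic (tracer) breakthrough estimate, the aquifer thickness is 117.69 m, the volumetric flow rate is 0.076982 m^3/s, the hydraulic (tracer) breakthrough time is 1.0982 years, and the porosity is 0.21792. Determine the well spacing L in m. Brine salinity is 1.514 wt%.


L = sqrt(t_bt*365.25*86400*3*Qv / (pi*hr*phi))
L = sqrt(1.0982*365.25*86400*3*0.076982 / (pi*117.69*0.21792))
L = 315.18 m


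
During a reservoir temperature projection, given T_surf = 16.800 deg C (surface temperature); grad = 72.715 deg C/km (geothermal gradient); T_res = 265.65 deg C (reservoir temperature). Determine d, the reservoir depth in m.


d = (T_res - T_surf) / grad * 1000
d = (265.65 - 16.800) / 72.715 * 1000
d = 3422.3 m


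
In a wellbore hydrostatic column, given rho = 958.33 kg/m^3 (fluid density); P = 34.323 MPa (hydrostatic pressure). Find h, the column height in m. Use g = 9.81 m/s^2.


h = P * 1e6 / (g * rho)
h = 34.323 * 1e6 / (9.81 * 958.33)
h = 3650.9 m


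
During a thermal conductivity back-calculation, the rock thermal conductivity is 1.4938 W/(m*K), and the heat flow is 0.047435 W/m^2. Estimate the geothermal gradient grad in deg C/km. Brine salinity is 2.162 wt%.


grad = q / k * 1000
grad = 0.047435 / 1.4938 * 1000
grad = 31.755 deg C/km


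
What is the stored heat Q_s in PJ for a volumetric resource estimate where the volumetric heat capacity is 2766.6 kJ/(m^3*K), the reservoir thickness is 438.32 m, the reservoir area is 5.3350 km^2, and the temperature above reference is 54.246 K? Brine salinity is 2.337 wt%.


Step 1: Vr = A*1e6*hr = 5.335*1e6*438.32 = 2.338437e+09 m^3
Step 2: Q_s = Vr*rhoc*dT/1e12 = 2.338437e+09*2766.6*54.246/1e12 = 350.95 PJ
Q_s = 350.95 PJ


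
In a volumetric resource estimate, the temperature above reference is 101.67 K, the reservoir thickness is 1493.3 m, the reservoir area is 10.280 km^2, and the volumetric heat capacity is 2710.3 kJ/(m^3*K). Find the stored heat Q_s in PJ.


Step 1: Vr = A*1e6*hr = 10.28*1e6*1493.3 = 1.535112e+10 m^3
Step 2: Q_s = Vr*rhoc*dT/1e12 = 1.535112e+10*2710.3*101.67/1e12 = 4230.1 PJ
Q_s = 4230.1 PJ


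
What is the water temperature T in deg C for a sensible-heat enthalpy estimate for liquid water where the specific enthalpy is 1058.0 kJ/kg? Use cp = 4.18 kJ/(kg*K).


T = h / cp
T = 1058.0 / 4.18
T = 253.11 deg C


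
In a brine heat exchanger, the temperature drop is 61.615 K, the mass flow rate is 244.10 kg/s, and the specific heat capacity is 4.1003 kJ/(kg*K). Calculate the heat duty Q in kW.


Q = mdot * cp * dT / 1000
Q = 244.10 * 4.1003 * 61.615 / 1000
Q = 61.66942 MW
Convert: 61.66942 MW * 1000.0 = 61669 kW
Q = 61669 kW


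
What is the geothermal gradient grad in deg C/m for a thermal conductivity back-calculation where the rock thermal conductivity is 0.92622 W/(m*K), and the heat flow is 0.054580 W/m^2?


grad = q / k * 1000
grad = 0.054580 / 0.92622 * 1000
grad = 58.92768 deg C/km
Convert: 58.92768 deg C/km * 0.001 = 0.058928 deg C/m
grad = 0.058928 deg C/m


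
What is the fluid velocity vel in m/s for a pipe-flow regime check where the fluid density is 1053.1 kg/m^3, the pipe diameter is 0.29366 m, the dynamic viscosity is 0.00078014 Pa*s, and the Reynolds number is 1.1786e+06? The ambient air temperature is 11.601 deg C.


vel = Re * mu / (rho * D)
vel = 1.1786e+06 * 0.00078014 / (1053.1 * 0.29366)
vel = 2.9732 m/s


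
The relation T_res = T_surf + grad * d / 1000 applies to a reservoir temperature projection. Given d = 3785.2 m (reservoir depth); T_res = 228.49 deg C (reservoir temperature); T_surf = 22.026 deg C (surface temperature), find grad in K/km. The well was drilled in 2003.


grad = (T_res - T_surf) / d * 1000
grad = (228.49 - 22.026) / 3785.2 * 1000
grad = 54.54507 deg C/km
Convert: 54.54507 deg C/km * 1.0 = 54.545 K/km
grad = 54.545 K/km


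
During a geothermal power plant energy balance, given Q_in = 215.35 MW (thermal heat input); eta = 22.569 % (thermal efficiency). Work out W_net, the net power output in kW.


W_net = eta / 100 * Q_in
W_net = 22.569 / 100 * 215.35
W_net = 48.60234 MW
Convert: 48.60234 MW * 1000.0 = 48602 kW
W_net = 48602 kW


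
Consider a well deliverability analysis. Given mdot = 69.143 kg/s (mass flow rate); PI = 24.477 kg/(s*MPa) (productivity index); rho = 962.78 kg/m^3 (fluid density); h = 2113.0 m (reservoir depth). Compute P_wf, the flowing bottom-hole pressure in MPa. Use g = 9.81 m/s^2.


Step 1: P_i = rho*g*h/1e6 = 962.78*9.81*2113.0/1e6 = 19.95701 MPa
Step 2: P_wf = P_i - mdot/PI = 19.95701 - 69.143/24.477 = 17.132 MPa
P_wf = 17.132 MPa


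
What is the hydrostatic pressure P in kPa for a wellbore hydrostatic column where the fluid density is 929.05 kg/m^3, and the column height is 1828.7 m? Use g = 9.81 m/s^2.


P = rho * g * h / 1e6
P = 929.05 * 9.81 * 1828.7 / 1e6
P = 16.66674 MPa
Convert: 16.66674 MPa * 1000.0 = 16667 kPa
P = 16667 kPa


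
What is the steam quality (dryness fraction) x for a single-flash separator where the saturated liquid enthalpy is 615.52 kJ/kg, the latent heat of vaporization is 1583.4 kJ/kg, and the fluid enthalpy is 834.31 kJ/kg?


x = (h - hf) / hfg
x = (834.31 - 615.52) / 1583.4
x = 0.13818


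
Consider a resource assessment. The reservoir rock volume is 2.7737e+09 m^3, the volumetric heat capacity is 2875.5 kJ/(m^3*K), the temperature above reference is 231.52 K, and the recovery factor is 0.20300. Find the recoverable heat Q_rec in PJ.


Step 1: Q_s = Vr*rhoc*dT/1e12 = 2.7737e+09*2875.5*231.52/1e12 = 1846.551 PJ
Step 2: Q_rec = Q_s * RF = 1846.551 * 0.203 = 374.85 PJ
Q_rec = 374.85 PJ


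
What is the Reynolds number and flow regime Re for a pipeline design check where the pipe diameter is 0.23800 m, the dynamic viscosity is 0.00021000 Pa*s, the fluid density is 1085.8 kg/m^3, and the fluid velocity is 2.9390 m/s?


Step 1: Re = rho*vel*D/mu = 1085.8*2.939*0.238/0.00021 = 3.6167e+06
Step 2: Re = 3.6167e+06 > 4000, so flow is turbulent.
Re = 3.6167e+06 (turbulent)


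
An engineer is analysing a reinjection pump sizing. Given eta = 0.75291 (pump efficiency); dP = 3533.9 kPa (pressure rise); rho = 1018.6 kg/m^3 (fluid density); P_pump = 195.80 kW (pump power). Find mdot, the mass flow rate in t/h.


mdot = P_pump * rho * eta / dP
mdot = 195.80 * 1018.6 * 0.75291 / 3533.9
mdot = 42.49180 kg/s
Convert: 42.49180 kg/s * 3.6 = 152.97 t/h
mdot = 152.97 t/h


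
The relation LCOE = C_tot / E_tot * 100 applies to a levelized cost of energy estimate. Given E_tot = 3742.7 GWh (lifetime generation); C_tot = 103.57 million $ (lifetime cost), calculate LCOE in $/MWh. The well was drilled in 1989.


LCOE = C_tot / E_tot * 100
LCOE = 103.57 / 3742.7 * 100
LCOE = 2.767254 cents/kWh
Convert: 2.767254 cents/kWh * 10.0 = 27.673 $/MWh
LCOE = 27.673 $/MWh


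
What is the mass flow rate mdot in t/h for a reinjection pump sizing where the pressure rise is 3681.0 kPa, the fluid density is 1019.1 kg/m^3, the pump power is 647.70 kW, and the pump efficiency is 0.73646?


mdot = P_pump * rho * eta / dP
mdot = 647.70 * 1019.1 * 0.73646 / 3681.0
mdot = 132.0608 kg/s
Convert: 132.0608 kg/s * 3.6 = 475.42 t/h
mdot = 475.42 t/h


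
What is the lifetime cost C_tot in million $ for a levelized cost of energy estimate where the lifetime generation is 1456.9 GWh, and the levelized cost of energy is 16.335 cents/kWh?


C_tot = LCOE / 100 * E_tot
C_tot = 16.335 / 100 * 1456.9
C_tot = 237.98 million $


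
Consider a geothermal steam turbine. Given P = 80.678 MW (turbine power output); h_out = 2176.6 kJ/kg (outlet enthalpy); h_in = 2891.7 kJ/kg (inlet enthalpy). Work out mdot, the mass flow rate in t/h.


mdot = P * 1000 / (h_in - h_out)
mdot = 80.678 * 1000 / (2891.7 - 2176.6)
mdot = 112.8206 kg/s
Convert: 112.8206 kg/s * 3.6 = 406.15 t/h
mdot = 406.15 t/h


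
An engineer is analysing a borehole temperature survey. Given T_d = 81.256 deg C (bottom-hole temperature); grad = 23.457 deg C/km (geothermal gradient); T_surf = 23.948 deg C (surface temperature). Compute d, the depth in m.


d = (T_d - T_surf) / grad * 1000
d = (81.256 - 23.948) / 23.457 * 1000
d = 2443.1 m


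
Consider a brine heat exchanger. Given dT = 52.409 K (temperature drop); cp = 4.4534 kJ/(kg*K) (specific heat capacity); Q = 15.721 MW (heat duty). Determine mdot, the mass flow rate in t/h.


mdot = Q * 1000 / (cp * dT)
mdot = 15.721 * 1000 / (4.4534 * 52.409)
mdot = 67.35698 kg/s
Convert: 67.35698 kg/s * 3.6 = 242.49 t/h
mdot = 242.49 t/h


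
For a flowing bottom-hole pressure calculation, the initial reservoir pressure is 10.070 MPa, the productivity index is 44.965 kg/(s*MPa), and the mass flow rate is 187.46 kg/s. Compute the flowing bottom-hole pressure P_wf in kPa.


P_wf = P_i - mdot / PI
P_wf = 10.070 - 187.46 / 44.965
P_wf = 5.900980 MPa
Convert: 5.900980 MPa * 1000.0 = 5901.0 kPa
P_wf = 5901.0 kPa
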